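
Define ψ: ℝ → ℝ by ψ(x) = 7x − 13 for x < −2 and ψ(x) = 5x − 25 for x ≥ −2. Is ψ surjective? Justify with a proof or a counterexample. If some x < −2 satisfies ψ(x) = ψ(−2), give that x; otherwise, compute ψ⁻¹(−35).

Both pieces are strictly increasing (slopes 7 and 5), so each is injective on its own interval.
The left piece maps (−∞, −2) onto (−∞, −27); the right piece maps [−2, ∞) onto [−35, ∞).
The union (−∞, −27) ∪ [−35, ∞) covers ℝ, so ψ is surjective.
For the follow-up: the images overlap, so an x < −2 with ψ(x) = ψ(−2) exists. ψ(−2) = −35; solving 7x − 13 = −35 for x < −2 gives x = (−35 + 13)/7 = −22/7.

-22/7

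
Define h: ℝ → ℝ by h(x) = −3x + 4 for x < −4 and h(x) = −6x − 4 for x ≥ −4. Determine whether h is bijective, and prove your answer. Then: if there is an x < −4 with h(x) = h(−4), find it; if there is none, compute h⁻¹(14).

-16/3

Both pieces are strictly decreasing (slopes −3 and −6), so each is injective on its own interval.
The left piece maps (−∞, −4) onto (16, ∞); the right piece maps [−4, ∞) onto (−∞, 20].
These images overlap. In particular h(−4) = 20 (right piece), and solving −3x + 4 = 20 on the left piece gives x = −16/3 < −4.
So h(−16/3) = h(−4) with −16/3 ≠ −4, and h is not injective, hence not bijective. This x = −16/3 is the requested value below −4.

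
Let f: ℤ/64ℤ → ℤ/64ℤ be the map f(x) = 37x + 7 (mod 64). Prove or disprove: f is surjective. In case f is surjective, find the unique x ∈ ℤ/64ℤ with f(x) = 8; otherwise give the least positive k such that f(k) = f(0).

45

By definition, f is surjective if every y in the codomain equals f(x) for some x in the domain.
Since gcd(37, 64) = 1, 37 is invertible modulo 64. Euclid's algorithm: 64 = 1·37 + 27, 37 = 1·27 + 10, 27 = 2·10 + 7, 10 = 1·7 + 3, 7 = 2·3 + 1; back-substituting gives 1 = 45·37 − 26·64, so 37⁻¹ ≡ 45 (mod 64).
Then y ↦ 45(y − 7) is a two-sided inverse to f, so every y ∈ ℤ/64ℤ has a preimage.
Hence f is surjective.
Since f is surjective, we compute f⁻¹(8): solve 37x + 7 ≡ 8 (mod 64), i.e. 37x ≡ 1 (mod 64).
Multiplying by 37⁻¹ = 45 gives x ≡ 45·1 = 45 ≡ 45 (mod 64).
Check: f(45) = 37·45 + 7 = 1672 = 26·64 + 8 ≡ 8 (mod 64).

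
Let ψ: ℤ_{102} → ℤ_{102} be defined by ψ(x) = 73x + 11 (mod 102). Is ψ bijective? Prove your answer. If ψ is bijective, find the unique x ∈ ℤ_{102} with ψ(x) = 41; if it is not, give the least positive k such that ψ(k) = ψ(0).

If ψ(u) = ψ(v), then 73u ≡ 73v (mod 102). Because gcd(73, 102) = 1, we may cancel 73 to get u ≡ v (mod 102).
We now compute 73⁻¹ mod 102 explicitly. Euclid's algorithm: 102 = 1·73 + 29, 73 = 2·29 + 15, 29 = 1·15 + 14, 15 = 1·14 + 1; back-substituting gives 1 = 7·73 − 5·102, so 73⁻¹ ≡ 7 (mod 102).
Then y ↦ 7(y − 11) is a two-sided inverse to ψ, so every y ∈ ℤ_{102} has a preimage.
Therefore ψ is bijective.
Since ψ is bijective, we find ψ⁻¹(41): we need 73x ≡ 41 − 11 ≡ 30 (mod 102). Using 73⁻¹ = 7: x ≡ 7·30 = 210 = 2·102 + 6, so x = 6.
Check: ψ(6) = 73·6 + 11 = 449 = 4·102 + 41 ≡ 41 (mod 102).

6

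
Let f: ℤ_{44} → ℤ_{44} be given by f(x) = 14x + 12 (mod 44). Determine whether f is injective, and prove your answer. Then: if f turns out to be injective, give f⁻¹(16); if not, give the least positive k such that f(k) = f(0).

22

We have gcd(14, 44) = 2 > 1. Taking x_1 = 0 and x_2 = 22: f(0) = 12 and f(22) = 14·22 + 12 = 320 ≡ 12 (mod 44).
So f(0) = f(22) while 0 ≠ 22, so f is not injective.
Since f is not injective, we find the least positive k with f(k) = f(0): this means 14k ≡ 0 (mod 44), i.e. 44 ∣ 14k. Since gcd(14, 44) = 2, dividing through by 2 this holds exactly when 22 ∣ 7k, and as gcd(7, 22) = 1, exactly when 22 ∣ k.
The smallest positive such k is 22.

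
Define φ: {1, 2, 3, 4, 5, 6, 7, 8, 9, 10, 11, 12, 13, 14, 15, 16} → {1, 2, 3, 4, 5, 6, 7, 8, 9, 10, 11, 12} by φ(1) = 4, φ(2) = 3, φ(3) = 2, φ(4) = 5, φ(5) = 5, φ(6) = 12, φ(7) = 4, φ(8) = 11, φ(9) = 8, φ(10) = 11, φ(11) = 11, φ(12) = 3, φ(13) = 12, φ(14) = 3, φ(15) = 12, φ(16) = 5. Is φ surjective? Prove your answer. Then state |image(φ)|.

No element maps to 1, so φ is not surjective.
The image of φ is {2, 3, 4, 5, 8, 11, 12}, which has 7 elements.

7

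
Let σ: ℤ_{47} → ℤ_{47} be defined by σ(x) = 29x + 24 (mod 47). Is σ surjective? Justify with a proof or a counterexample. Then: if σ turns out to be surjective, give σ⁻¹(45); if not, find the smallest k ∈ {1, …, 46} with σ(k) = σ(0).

Since gcd(29, 47) = 1, 29 is invertible modulo 47. Euclid's algorithm: 47 = 1·29 + 18, 29 = 1·18 + 11, 18 = 1·11 + 7, 11 = 1·7 + 4, 7 = 1·4 + 3, 4 = 1·3 + 1; back-substituting gives 1 = 13·29 − 8·47, so 29⁻¹ ≡ 13 (mod 47).
Then y ↦ 13(y − 24) is a two-sided inverse to σ, so every y ∈ ℤ_{47} has a preimage.
Hence σ is surjective.
Since σ is surjective, we find σ⁻¹(45): we need 29x ≡ 45 − 24 ≡ 21 (mod 47). Using 29⁻¹ = 13: x ≡ 13·21 = 273 = 5·47 + 38, so x = 38.
Check: σ(38) = 29·38 + 24 = 1126 = 23·47 + 45 ≡ 45 (mod 47).

38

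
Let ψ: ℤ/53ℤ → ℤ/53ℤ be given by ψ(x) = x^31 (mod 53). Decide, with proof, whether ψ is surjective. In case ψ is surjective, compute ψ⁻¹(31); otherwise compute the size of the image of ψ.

Since 53 is prime, the nonzero elements of ℤ/53ℤ form a cyclic group of order 52.
As gcd(31, 52) = 1, raising to the 31st power is a bijection on this group: if s^31 ≡ t^31 then (st^{−1})^31 = 1, and the only element of order dividing gcd(31, 52) = 1 is 1, so s = t.
With ψ(0) = 0 this makes ψ injective on all of ℤ/53ℤ, hence bijective (finite equal-size domain and codomain). In particular ψ is surjective.
Since ψ is surjective, we find the preimage of 31. The inverse of x ↦ x^31 on (ℤ/53ℤ)^× is x ↦ x^47, because 31·47 = 1457 = 28·52 + 1 ≡ 1 (mod 52) and x^{52} = 1 for x ≠ 0 (Fermat). So ψ⁻¹(31) = 31^47 mod 53.
Repeated squaring mod 53: 31^1 ≡ 31, 31^2 ≡ 31² = 961 ≡ 7, 31^4 ≡ 7² = 49, 31^8 ≡ 49² = 2401 ≡ 16, 31^16 ≡ 16² = 256 ≡ 44, 31^32 ≡ 44² = 1936 ≡ 28. Since 47 = 32 + 8 + 4 + 2 + 1, 31^47 ≡ 28·16·49·7·31: 28·16 = 448 ≡ 24, then 24·49 = 1176 ≡ 10, then 10·7 = 70 ≡ 17, then 17·31 = 527 ≡ 50. So 31^47 ≡ 50 (mod 53).
Hence ψ⁻¹(31) = 50.

50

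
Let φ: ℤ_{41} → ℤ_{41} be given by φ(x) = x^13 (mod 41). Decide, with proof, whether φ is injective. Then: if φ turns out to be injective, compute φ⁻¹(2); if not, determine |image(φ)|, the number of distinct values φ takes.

Since 41 is prime, the nonzero elements of ℤ_{41} form a cyclic group of order 40.
As gcd(13, 40) = 1, raising to the 13th power is a bijection on this group: if x_1^13 ≡ x_2^13 then (x_1x_2^{−1})^13 = 1, and the only element of order dividing gcd(13, 40) = 1 is 1, so x_1 = x_2.
With φ(0) = 0 this makes φ injective on all of ℤ_{41}, hence bijective (finite equal-size domain and codomain). In particular φ is injective.
Since φ is injective, we find the preimage of 2. The inverse of x ↦ x^13 on (ℤ_{41})^× is x ↦ x^37, because 13·37 = 481 = 12·40 + 1 ≡ 1 (mod 40) and x^{40} = 1 for x ≠ 0 (Fermat). So φ⁻¹(2) = 2^37 mod 41.
Repeated squaring mod 41: 2^1 ≡ 2, 2^2 ≡ 2² = 4, 2^4 ≡ 4² = 16, 2^8 ≡ 16² = 256 ≡ 10, 2^16 ≡ 10² = 100 ≡ 18, 2^32 ≡ 18² = 324 ≡ 37. Since 37 = 32 + 4 + 1, 2^37 ≡ 37·16·2: 37·16 = 592 ≡ 18, then 18·2 = 36. So 2^37 ≡ 36 (mod 41).
Hence φ⁻¹(2) = 36.

36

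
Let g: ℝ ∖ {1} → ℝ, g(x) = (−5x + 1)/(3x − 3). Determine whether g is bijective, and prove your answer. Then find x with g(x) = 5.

If g(x) = −5/3, cross-multiplying gives 3(−5x + 1) = −5(3x − 3), which simplifies to 3 = 15 — false.  So −5/3 has no preimage and g is not surjective.
Thus g is not bijective.
Solving g(x) = 5: cross-multiplying gives −5x + 1 = 5(3x − 3), which rearranges to −20x = −16, so x = 4/5.

4/5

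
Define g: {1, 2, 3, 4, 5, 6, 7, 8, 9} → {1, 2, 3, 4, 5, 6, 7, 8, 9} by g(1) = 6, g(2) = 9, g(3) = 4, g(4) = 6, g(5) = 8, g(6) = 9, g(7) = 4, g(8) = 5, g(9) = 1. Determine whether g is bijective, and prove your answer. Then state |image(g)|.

g(1) = 6 = g(4) with 1 ≠ 4, so g is not injective, hence not bijective.
The image of g is {1, 4, 5, 6, 8, 9}, which has 6 elements.

6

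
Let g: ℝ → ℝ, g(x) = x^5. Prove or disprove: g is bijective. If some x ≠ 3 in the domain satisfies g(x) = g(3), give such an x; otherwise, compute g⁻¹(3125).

On ℝ, x ↦ x^5 is strictly increasing (injective) and for any y ∈ ℝ the 5th root y^{1/5} lies in ℝ (surjective). So g is bijective.
Since x ↦ x^5 is strictly increasing on ℝ, it is injective there, so no x ≠ 3 in the domain has g(x) = g(3). We therefore compute g⁻¹(3125) = 3125^{1/5} = 5 (indeed 5^5 = 3125).

5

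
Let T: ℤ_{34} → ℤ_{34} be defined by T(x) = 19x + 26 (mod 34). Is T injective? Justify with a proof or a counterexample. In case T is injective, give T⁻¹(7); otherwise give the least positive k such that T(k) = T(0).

33

Suppose T(x_1) = T(x_2) in ℤ_{34}. Then 19x_1 + 26 ≡ 19x_2 + 26 (mod 34), therefore 19(x_1 − x_2) ≡ 0 (mod 34).
Since gcd(19, 34) = 1, 19 is invertible modulo 34, thus x_1 − x_2 ≡ 0 (mod 34), i.e. x_1 = x_2.
So T is injective.
We now compute 19⁻¹ mod 34 explicitly. Euclid's algorithm: 34 = 1·19 + 15, 19 = 1·15 + 4, 15 = 3·4 + 3, 4 = 1·3 + 1; back-substituting gives 1 = 9·19 − 5·34, so 19⁻¹ ≡ 9 (mod 34).
Since T is injective, we compute T⁻¹(7): solve 19x + 26 ≡ 7 (mod 34), i.e. 19x ≡ 15 (mod 34).
Multiplying by 19⁻¹ = 9 gives x ≡ 9·15 = 135 = 3·34 + 33 ≡ 33 (mod 34).
Check: T(33) = 19·33 + 26 = 653 = 19·34 + 7 ≡ 7 (mod 34).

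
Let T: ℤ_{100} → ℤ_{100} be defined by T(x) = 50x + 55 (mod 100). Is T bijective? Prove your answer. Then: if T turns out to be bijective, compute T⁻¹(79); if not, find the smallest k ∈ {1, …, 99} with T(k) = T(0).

Recall: injectivity means: for all a, b in the domain, T(a) = T(b) implies a = b.
We have gcd(50, 100) = 50 > 1. Taking a = 0 and b = 2: T(0) = 55 and T(2) = 50·2 + 55 = 155 ≡ 55 (mod 100).
So T(0) = T(2) while 0 ≠ 2, thus T is not injective, hence not bijective.
Since T is not bijective, we find the least positive k with T(k) = T(0): this means 50k ≡ 0 (mod 100), i.e. 100 ∣ 50k. Since gcd(50, 100) = 50, dividing through by 50 this holds exactly when 2 ∣ k.
The smallest positive such k is 2.

2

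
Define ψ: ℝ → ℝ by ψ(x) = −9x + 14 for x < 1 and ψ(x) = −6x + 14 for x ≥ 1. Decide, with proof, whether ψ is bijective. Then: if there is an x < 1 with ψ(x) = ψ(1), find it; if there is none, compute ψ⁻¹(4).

2/3

Both pieces are strictly decreasing (slopes −9 and −6), so each is injective on its own interval.
The left piece maps (−∞, 1) onto (5, ∞); the right piece maps [1, ∞) onto (−∞, 8].
These images overlap. In particular ψ(1) = 8 (right piece), and solving −9x + 14 = 8 on the left piece gives x = 2/3 < 1.
So ψ(2/3) = ψ(1) with 2/3 ≠ 1, and ψ is not injective, hence not bijective. This x = 2/3 is the requested value below 1.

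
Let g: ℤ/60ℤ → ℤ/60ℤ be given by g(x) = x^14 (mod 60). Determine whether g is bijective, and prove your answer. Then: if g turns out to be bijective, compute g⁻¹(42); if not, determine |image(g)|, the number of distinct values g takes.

g(2): Repeated squaring mod 60: 2^1 ≡ 2, 2^2 ≡ 2² = 4, 2^4 ≡ 4² = 16, 2^8 ≡ 16² = 256 ≡ 16. Since 14 = 8 + 4 + 2, 2^14 ≡ 16·16·4: 16·16 = 256 ≡ 16, then 16·4 = 64 ≡ 4. So 2^14 ≡ 4 (mod 60).
g(8): Repeated squaring mod 60: 8^1 ≡ 8, 8^2 ≡ 8² = 64 ≡ 4, 8^4 ≡ 4² = 16, 8^8 ≡ 16² = 256 ≡ 16. Since 14 = 8 + 4 + 2, 8^14 ≡ 16·16·4: 16·16 = 256 ≡ 16, then 16·4 = 64 ≡ 4. So 8^14 ≡ 4 (mod 60).
So g(2) = g(8) = 4 while 2 ≠ 8, so g is not injective, hence not bijective.
Since g is not bijective, we determine |image(g)|. Computing x^14 mod 60 for each x (by repeated squaring, reducing mod 60 at every step), the values g(0), g(1), …, g(59) are: 0, 1, 4, 9, 16, 25, 36, 49, 4, 21, 40, 1, 24, 49, 16, 45, 16, 49, 24, 1, 40, 21, 4, 49, 36, 25, 16, 9, 4, 1, 0, 1, 4, 9, 16, 25, 36, 49, 4, 21, 40, 1, 24, 49, 16, 45, 16, 49, 24, 1, 40, 21, 4, 49, 36, 25, 16, 9, 4, 1.
The distinct values are {0, 1, 4, 9, 16, 21, 24, 25, 36, 40, 45, 49}; there are 12 of them.

12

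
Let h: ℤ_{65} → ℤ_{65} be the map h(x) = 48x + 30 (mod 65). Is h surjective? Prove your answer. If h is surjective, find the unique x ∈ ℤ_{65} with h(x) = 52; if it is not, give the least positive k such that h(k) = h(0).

Recall that surjectivity means every element of the codomain has a preimage under h.
Since gcd(48, 65) = 1, 48 is invertible modulo 65. Euclid's algorithm: 65 = 1·48 + 17, 48 = 2·17 + 14, 17 = 1·14 + 3, 14 = 4·3 + 2, 3 = 1·2 + 1; back-substituting gives 1 = 42·48 − 31·65, so 48⁻¹ ≡ 42 (mod 65).
For any y ∈ ℤ_{65}, x = 42(y − 30) mod 65 satisfies h(x) = 48·42(y − 30) + 30 ≡ y (since 48·42 ≡ 1 mod 65). So every y has a preimage.
So h is surjective.
Since h is surjective, we find h⁻¹(52): we need 48x ≡ 52 − 30 ≡ 22 (mod 65). Using 48⁻¹ = 42: x ≡ 42·22 = 924 = 14·65 + 14, so x = 14.
Check: h(14) = 48·14 + 30 = 702 = 10·65 + 52 ≡ 52 (mod 65).

14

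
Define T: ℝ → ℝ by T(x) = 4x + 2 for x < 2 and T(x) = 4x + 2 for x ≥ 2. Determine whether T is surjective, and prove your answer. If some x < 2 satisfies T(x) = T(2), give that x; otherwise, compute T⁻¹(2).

0

Both pieces are strictly increasing (slopes 4 and 4), so each is injective on its own interval.
The left piece maps (−∞, 2) onto (−∞, 10); the right piece maps [2, ∞) onto [10, ∞).
These images together cover ℝ, so T is surjective.
Because the two images are disjoint, no x < 2 has T(x) = T(2), so we compute T⁻¹(2): 2 lies in (−∞, 10), so solve 4x + 2 = 2: x = (2 − 2)/4 = 0.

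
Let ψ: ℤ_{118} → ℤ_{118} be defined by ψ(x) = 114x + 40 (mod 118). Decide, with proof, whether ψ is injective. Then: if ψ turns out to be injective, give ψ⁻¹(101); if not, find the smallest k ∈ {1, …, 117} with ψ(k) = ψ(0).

59

We have gcd(114, 118) = 2 > 1. Taking s = 0 and t = 59: ψ(0) = 40 and ψ(59) = 114·59 + 40 = 6766 ≡ 40 (mod 118).
So ψ(0) = ψ(59) while 0 ≠ 59, hence ψ is not injective.
Since ψ is not injective, we find the least positive k with ψ(k) = ψ(0): this means 114k ≡ 0 (mod 118), i.e. 118 ∣ 114k. Since gcd(114, 118) = 2, dividing through by 2 this holds exactly when 59 ∣ 57k, and as gcd(57, 59) = 1, exactly when 59 ∣ k.
The smallest positive such k is 59.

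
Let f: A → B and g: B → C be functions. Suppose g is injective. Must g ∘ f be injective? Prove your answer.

No. Take A = {1, 2}, B = C = {1, 2}, f(1) = f(2) = 1, and g = identity (injective).
Then (g ∘ f)(1) = (g ∘ f)(2) = 1 with 1 ≠ 2, so g ∘ f is not injective.

not injective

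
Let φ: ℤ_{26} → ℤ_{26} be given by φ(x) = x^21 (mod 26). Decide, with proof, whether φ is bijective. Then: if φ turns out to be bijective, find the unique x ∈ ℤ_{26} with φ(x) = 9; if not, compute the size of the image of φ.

10

φ(1) = 1^21 = 1.
φ(3): Repeated squaring mod 26: 3^1 ≡ 3, 3^2 ≡ 3² = 9, 3^4 ≡ 9² = 81 ≡ 3, 3^8 ≡ 3² = 9, 3^16 ≡ 9² = 81 ≡ 3. Since 21 = 16 + 4 + 1, 3^21 ≡ 3·3·3: 3·3 = 9, then 9·3 = 27 ≡ 1. So 3^21 ≡ 1 (mod 26).
So φ(1) = φ(3) = 1 while 1 ≠ 3, so φ is not injective, hence not bijective.
Since φ is not bijective, we determine |image(φ)|. Computing x^21 mod 26 for each x (by repeated squaring, reducing mod 26 at every step), the values φ(0), φ(1), …, φ(25) are: 0, 1, 18, 1, 12, 5, 18, 21, 8, 1, 12, 21, 12, 13, 14, 5, 14, 25, 18, 5, 8, 21, 14, 25, 8, 25.
The distinct values are {0, 1, 5, 8, 12, 13, 14, 18, 21, 25}; there are 10 of them.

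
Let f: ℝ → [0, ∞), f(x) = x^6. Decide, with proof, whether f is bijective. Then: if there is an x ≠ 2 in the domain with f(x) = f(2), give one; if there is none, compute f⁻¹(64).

-2

f(2) = 64 = (−2)^6 = f(−2) (since 6 is even), with 2 ≠ −2. So f is not injective, hence not bijective.
For the follow-up, such an x exists: taking x = −2 ∈ ℝ gives f(−2) = 64 = f(2) with −2 ≠ 2.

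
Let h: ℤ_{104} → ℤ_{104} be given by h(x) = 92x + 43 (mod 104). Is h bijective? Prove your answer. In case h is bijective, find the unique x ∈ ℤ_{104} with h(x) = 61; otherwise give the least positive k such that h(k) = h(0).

We have gcd(92, 104) = 4 > 1. Taking a = 0 and b = 26: h(0) = 43 and h(26) = 92·26 + 43 = 2435 ≡ 43 (mod 104).
So h(0) = h(26) while 0 ≠ 26, thus h is not injective, hence not bijective.
Since h is not bijective, we find the least positive k with h(k) = h(0): this means 92k ≡ 0 (mod 104), i.e. 104 ∣ 92k. Since gcd(92, 104) = 4, dividing through by 4 this holds exactly when 26 ∣ 23k, and as gcd(23, 26) = 1, exactly when 26 ∣ k.
The smallest positive such k is 26.

26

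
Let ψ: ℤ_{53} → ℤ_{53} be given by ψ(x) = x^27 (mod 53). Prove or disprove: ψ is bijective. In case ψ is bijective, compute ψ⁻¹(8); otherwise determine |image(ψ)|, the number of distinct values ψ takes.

Since 53 is prime, the nonzero elements of ℤ_{53} form a cyclic group of order 52.
As gcd(27, 52) = 1, raising to the 27th power is a bijection on this group: if a^27 ≡ b^27 then (ab^{−1})^27 = 1, and the only element of order dividing gcd(27, 52) = 1 is 1, so a = b.
With ψ(0) = 0 this makes ψ injective on all of ℤ_{53}, hence bijective (finite equal-size domain and codomain). In particular ψ is bijective.
Since ψ is bijective, we find the preimage of 8. The inverse of x ↦ x^27 on (ℤ_{53})^× is x ↦ x^27, because 27·27 = 729 = 14·52 + 1 ≡ 1 (mod 52) and x^{52} = 1 for x ≠ 0 (Fermat). So ψ⁻¹(8) = 8^27 mod 53.
Repeated squaring mod 53: 8^1 ≡ 8, 8^2 ≡ 8² = 64 ≡ 11, 8^4 ≡ 11² = 121 ≡ 15, 8^8 ≡ 15² = 225 ≡ 13, 8^16 ≡ 13² = 169 ≡ 10. Since 27 = 16 + 8 + 2 + 1, 8^27 ≡ 10·13·11·8: 10·13 = 130 ≡ 24, then 24·11 = 264 ≡ 52, then 52·8 = 416 ≡ 45. So 8^27 ≡ 45 (mod 53).
Hence ψ⁻¹(8) = 45.

45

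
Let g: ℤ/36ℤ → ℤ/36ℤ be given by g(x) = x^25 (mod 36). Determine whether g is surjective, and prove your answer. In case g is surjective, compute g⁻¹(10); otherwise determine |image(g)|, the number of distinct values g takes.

21

g(0) = 0^25 = 0.
g(6): Repeated squaring mod 36: 6^1 ≡ 6, 6^2 ≡ 6² = 36 ≡ 0, 6^4 ≡ 0² = 0, 6^8 ≡ 0² = 0, 6^16 ≡ 0² = 0. Since 25 = 16 + 8 + 1, 6^25 ≡ 0·0·6: 0·0 = 0, then 0·6 = 0. So 6^25 ≡ 0 (mod 36).
So g(0) = g(6) = 0 while 0 ≠ 6, hence g is not injective.
A non-injective map from the 36-element set ℤ/36ℤ to itself takes at most 35 distinct values, so it cannot be surjective. So g is not surjective.
Since g is not surjective, we determine |image(g)|. Computing x^25 mod 36 for each x (by repeated squaring, reducing mod 36 at every step), the values g(0), g(1), …, g(35) are: 0, 1, 20, 27, 4, 5, 0, 7, 8, 9, 28, 11, 0, 13, 32, 27, 16, 17, 0, 19, 20, 9, 4, 23, 0, 25, 8, 27, 28, 29, 0, 31, 32, 9, 16, 35.
The distinct values are {0, 1, 4, 5, 7, 8, 9, 11, 13, 16, 17, 19, 20, 23, 25, 27, 28, 29, 31, 32, 35}; there are 21 of them.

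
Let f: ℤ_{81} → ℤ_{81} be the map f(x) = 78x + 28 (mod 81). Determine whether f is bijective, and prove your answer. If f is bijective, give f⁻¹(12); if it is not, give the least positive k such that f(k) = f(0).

We have gcd(78, 81) = 3 > 1. Taking a = 0 and b = 27: f(0) = 28 and f(27) = 78·27 + 28 = 2134 ≡ 28 (mod 81).
So f(0) = f(27) while 0 ≠ 27, hence f is not injective, hence not bijective.
Since f is not bijective, we find the least positive k with f(k) = f(0): this means 78k ≡ 0 (mod 81), i.e. 81 ∣ 78k. Since gcd(78, 81) = 3, dividing through by 3 this holds exactly when 27 ∣ 26k, and as gcd(26, 27) = 1, exactly when 27 ∣ k.
The smallest positive such k is 27.

27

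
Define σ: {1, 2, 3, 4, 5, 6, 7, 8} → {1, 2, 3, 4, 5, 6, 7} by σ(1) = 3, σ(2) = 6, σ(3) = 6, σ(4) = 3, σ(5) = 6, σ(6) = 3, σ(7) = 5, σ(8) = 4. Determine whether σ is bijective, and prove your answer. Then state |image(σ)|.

4

σ(2) = 6 = σ(3) with 2 ≠ 3, so σ is not injective, hence not bijective.
The image of σ is {3, 4, 5, 6}, which has 4 elements.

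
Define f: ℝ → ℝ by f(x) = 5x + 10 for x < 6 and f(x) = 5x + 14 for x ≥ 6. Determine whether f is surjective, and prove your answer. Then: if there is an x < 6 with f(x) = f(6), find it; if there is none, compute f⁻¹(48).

Both pieces are strictly increasing (slopes 5 and 5), so each is injective on its own interval.
The left piece maps (−∞, 6) onto (−∞, 40); the right piece maps [6, ∞) onto [44, ∞).
The union (−∞, 40) ∪ [44, ∞) omits the interval between 40 and 44; in particular 40 has no preimage. So f is not surjective.
Because the two images are disjoint, no x < 6 has f(x) = f(6), so we compute f⁻¹(48): 48 lies in [44, ∞), so solve 5x + 14 = 48: x = (48 − 14)/5 = 34/5.

34/5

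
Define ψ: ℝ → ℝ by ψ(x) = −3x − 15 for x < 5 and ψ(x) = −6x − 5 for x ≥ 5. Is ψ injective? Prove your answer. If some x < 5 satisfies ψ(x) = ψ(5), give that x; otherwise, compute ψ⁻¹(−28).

Both pieces are strictly decreasing (slopes −3 and −6), so each is injective on its own interval.
The left piece maps (−∞, 5) onto (−30, ∞); the right piece maps [5, ∞) onto (−∞, −35].
These images are disjoint, so no value is attained by both pieces. Therefore ψ is injective.
Because the two images are disjoint, no x < 5 has ψ(x) = ψ(5), so we compute ψ⁻¹(−28): −28 lies in (−30, ∞), so solve −3x − 15 = −28: x = (−28 + 15)/(−3) = 13/3.

13/3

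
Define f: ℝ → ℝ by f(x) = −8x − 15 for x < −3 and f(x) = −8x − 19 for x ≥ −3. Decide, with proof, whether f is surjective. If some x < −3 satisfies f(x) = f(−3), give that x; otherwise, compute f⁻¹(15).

-15/4

Both pieces are strictly decreasing (slopes −8 and −8), so each is injective on its own interval.
The left piece maps (−∞, −3) onto (9, ∞); the right piece maps [−3, ∞) onto (−∞, 5].
The union (9, ∞) ∪ (−∞, 5] omits the interval between 9 and 5; in particular 9 has no preimage. So f is not surjective.
Because the two images are disjoint, no x < −3 has f(x) = f(−3), so we compute f⁻¹(15): 15 lies in (9, ∞), so solve −8x − 15 = 15: x = (15 + 15)/(−8) = −15/4.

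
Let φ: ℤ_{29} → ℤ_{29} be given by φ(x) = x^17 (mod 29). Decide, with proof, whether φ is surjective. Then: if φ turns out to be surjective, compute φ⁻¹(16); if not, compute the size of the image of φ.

Since 29 is prime, the nonzero elements of ℤ_{29} form a cyclic group of order 28.
As gcd(17, 28) = 1, raising to the 17th power is a bijection on this group: if u^17 ≡ v^17 then (uv^{−1})^17 = 1, and the only element of order dividing gcd(17, 28) = 1 is 1, so u = v.
With φ(0) = 0 this makes φ injective on all of ℤ_{29}, hence bijective (finite equal-size domain and codomain). In particular φ is surjective.
Since φ is surjective, we find the preimage of 16. The inverse of x ↦ x^17 on (ℤ_{29})^× is x ↦ x^5, because 17·5 = 85 = 3·28 + 1 ≡ 1 (mod 28) and x^{28} = 1 for x ≠ 0 (Fermat). So φ⁻¹(16) = 16^5 mod 29.
Repeated squaring mod 29: 16^1 ≡ 16, 16^2 ≡ 16² = 256 ≡ 24, 16^4 ≡ 24² = 576 ≡ 25. Since 5 = 4 + 1, 16^5 ≡ 25·16: 25·16 = 400 ≡ 23. So 16^5 ≡ 23 (mod 29).
Hence φ⁻¹(16) = 23.

23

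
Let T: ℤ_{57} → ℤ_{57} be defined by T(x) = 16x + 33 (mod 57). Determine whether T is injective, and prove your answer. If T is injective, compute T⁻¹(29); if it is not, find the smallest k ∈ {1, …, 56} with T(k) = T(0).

If T(x_1) = T(x_2), then 16x_1 ≡ 16x_2 (mod 57). Because gcd(16, 57) = 1, we may cancel 16 to get x_1 ≡ x_2 (mod 57).
Hence T is injective.
We now compute 16⁻¹ mod 57 explicitly. Euclid's algorithm: 57 = 3·16 + 9, 16 = 1·9 + 7, 9 = 1·7 + 2, 7 = 3·2 + 1; back-substituting gives 1 = 25·16 − 7·57, so 16⁻¹ ≡ 25 (mod 57).
Since T is injective, we compute T⁻¹(29): solve 16x + 33 ≡ 29 (mod 57), i.e. 16x ≡ 53 (mod 57).
Multiplying by 16⁻¹ = 25 gives x ≡ 25·53 = 1325 = 23·57 + 14 ≡ 14 (mod 57).
Check: T(14) = 16·14 + 33 = 257 = 4·57 + 29 ≡ 29 (mod 57).

14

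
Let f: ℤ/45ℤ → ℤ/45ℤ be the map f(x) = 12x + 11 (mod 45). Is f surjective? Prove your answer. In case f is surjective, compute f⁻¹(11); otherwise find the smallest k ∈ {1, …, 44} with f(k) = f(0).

15

Since gcd(12, 45) = 3, we have 12x ≡ 0 (mod 3) for all x, so f(x) ≡ 2 (mod 3).
But 0 ≢ 2 (mod 3), so 0 ∈ ℤ/45ℤ has no preimage. Therefore f is not surjective.
Since f is not surjective, we find the least positive k with f(k) = f(0): this means 12k ≡ 0 (mod 45), i.e. 45 ∣ 12k. Since gcd(12, 45) = 3, dividing through by 3 this holds exactly when 15 ∣ 4k, and as gcd(4, 15) = 1, exactly when 15 ∣ k.
The smallest positive such k is 15.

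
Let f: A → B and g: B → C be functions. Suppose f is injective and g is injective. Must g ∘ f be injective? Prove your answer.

Suppose (g ∘ f)(s) = (g ∘ f)(t), i.e. g(f(s)) = g(f(t)).
Since g is injective, f(s) = f(t). Since f is injective, s = t. Hence g ∘ f is injective.

injective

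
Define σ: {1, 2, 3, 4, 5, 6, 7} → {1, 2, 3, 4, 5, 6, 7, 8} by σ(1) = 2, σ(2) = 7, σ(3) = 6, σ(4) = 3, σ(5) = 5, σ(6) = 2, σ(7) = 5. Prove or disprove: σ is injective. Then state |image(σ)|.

σ(1) = 2 = σ(6) with 1 ≠ 6, so σ is not injective.
The image of σ is {2, 3, 5, 6, 7}, which has 5 elements.

5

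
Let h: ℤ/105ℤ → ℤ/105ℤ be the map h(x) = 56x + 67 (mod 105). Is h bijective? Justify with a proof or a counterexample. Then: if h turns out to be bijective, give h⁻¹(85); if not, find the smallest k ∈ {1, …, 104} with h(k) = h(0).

We have gcd(56, 105) = 7 > 1. Taking a = 0 and b = 15: h(0) = 67 and h(15) = 56·15 + 67 = 907 ≡ 67 (mod 105).
So h(0) = h(15) while 0 ≠ 15, therefore h is not injective, hence not bijective.
Since h is not bijective, we find the least positive k with h(k) = h(0): this means 56k ≡ 0 (mod 105), i.e. 105 ∣ 56k. Since gcd(56, 105) = 7, dividing through by 7 this holds exactly when 15 ∣ 8k, and as gcd(8, 15) = 1, exactly when 15 ∣ k.
The smallest positive such k is 15.

15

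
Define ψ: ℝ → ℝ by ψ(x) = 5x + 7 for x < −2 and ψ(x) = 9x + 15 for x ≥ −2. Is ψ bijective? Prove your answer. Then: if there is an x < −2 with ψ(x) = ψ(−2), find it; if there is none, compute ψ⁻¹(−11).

Both pieces are strictly increasing (slopes 5 and 9), so each is injective on its own interval.
The left piece maps (−∞, −2) onto (−∞, −3); the right piece maps [−2, ∞) onto [−3, ∞).
Since −3 = −3, the images partition ℝ: ψ is injective and surjective, hence bijective.
Because the two images are disjoint, no x < −2 has ψ(x) = ψ(−2), so we compute ψ⁻¹(−11): −11 lies in (−∞, −3), so solve 5x + 7 = −11: x = (−11 − 7)/5 = −18/5.

-18/5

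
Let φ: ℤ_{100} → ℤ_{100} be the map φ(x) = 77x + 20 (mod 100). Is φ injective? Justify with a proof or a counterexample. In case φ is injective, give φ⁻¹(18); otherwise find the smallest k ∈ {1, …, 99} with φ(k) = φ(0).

74

By definition, φ is injective if φ(s) = φ(t) implies s = t.
Suppose φ(s) = φ(t) in ℤ_{100}. Then 77s + 20 ≡ 77t + 20 (mod 100), therefore 77(s − t) ≡ 0 (mod 100).
Since gcd(77, 100) = 1, 77 is invertible modulo 100, thus s − t ≡ 0 (mod 100), i.e. s = t.
Therefore φ is injective.
We now compute 77⁻¹ mod 100 explicitly. Euclid's algorithm: 100 = 1·77 + 23, 77 = 3·23 + 8, 23 = 2·8 + 7, 8 = 1·7 + 1; back-substituting gives 1 = 13·77 − 10·100, so 77⁻¹ ≡ 13 (mod 100).
Since φ is injective, we compute φ⁻¹(18): solve 77x + 20 ≡ 18 (mod 100), i.e. 77x ≡ 98 (mod 100).
Multiplying by 77⁻¹ = 13 gives x ≡ 13·98 = 1274 = 12·100 + 74 ≡ 74 (mod 100).
Check: φ(74) = 77·74 + 20 = 5718 = 57·100 + 18 ≡ 18 (mod 100).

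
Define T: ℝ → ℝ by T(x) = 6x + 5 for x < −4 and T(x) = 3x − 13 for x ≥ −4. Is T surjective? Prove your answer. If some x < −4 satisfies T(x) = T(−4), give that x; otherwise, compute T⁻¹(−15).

-5

Both pieces are strictly increasing (slopes 6 and 3), so each is injective on its own interval.
The left piece maps (−∞, −4) onto (−∞, −19); the right piece maps [−4, ∞) onto [−25, ∞).
The union (−∞, −19) ∪ [−25, ∞) covers ℝ, so T is surjective.
For the follow-up: the images overlap, so an x < −4 with T(x) = T(−4) exists. T(−4) = −25; solving 6x + 5 = −25 for x < −4 gives x = (−25 − 5)/6 = −5.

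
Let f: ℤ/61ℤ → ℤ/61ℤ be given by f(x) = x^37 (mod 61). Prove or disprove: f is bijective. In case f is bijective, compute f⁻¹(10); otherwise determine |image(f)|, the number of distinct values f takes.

Since 61 is prime, the nonzero elements of ℤ/61ℤ form a cyclic group of order 60.
As gcd(37, 60) = 1, raising to the 37th power is a bijection on this group: if s^37 ≡ t^37 then (st^{−1})^37 = 1, and the only element of order dividing gcd(37, 60) = 1 is 1, so s = t.
With f(0) = 0 this makes f injective on all of ℤ/61ℤ, hence bijective (finite equal-size domain and codomain). In particular f is bijective.
Since f is bijective, we find the preimage of 10. The inverse of x ↦ x^37 on (ℤ/61ℤ)^× is x ↦ x^13, because 37·13 = 481 = 8·60 + 1 ≡ 1 (mod 60) and x^{60} = 1 for x ≠ 0 (Fermat). So f⁻¹(10) = 10^13 mod 61.
Repeated squaring mod 61: 10^1 ≡ 10, 10^2 ≡ 10² = 100 ≡ 39, 10^4 ≡ 39² = 1521 ≡ 57, 10^8 ≡ 57² = 3249 ≡ 16. Since 13 = 8 + 4 + 1, 10^13 ≡ 16·57·10: 16·57 = 912 ≡ 58, then 58·10 = 580 ≡ 31. So 10^13 ≡ 31 (mod 61).
Hence f⁻¹(10) = 31.

31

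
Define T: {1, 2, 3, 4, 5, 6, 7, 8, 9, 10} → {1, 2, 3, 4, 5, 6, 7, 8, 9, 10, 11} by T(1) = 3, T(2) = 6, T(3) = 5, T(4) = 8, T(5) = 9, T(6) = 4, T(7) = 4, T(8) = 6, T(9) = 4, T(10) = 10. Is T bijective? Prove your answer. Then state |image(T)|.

T(6) = 4 = T(7) with 6 ≠ 7, so T is not injective, hence not bijective.
The image of T is {3, 4, 5, 6, 8, 9, 10}, which has 7 elements.

7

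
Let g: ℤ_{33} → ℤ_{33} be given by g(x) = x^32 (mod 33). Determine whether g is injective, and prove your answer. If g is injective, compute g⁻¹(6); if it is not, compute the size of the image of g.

12

g(4): Repeated squaring mod 33: 4^1 ≡ 4, 4^2 ≡ 4² = 16, 4^4 ≡ 16² = 256 ≡ 25, 4^8 ≡ 25² = 625 ≡ 31, 4^16 ≡ 31² = 961 ≡ 4, 4^32 ≡ 4² = 16. So 4^32 ≡ 16 (mod 33).
g(7): Repeated squaring mod 33: 7^1 ≡ 7, 7^2 ≡ 7² = 49 ≡ 16, 7^4 ≡ 16² = 256 ≡ 25, 7^8 ≡ 25² = 625 ≡ 31, 7^16 ≡ 31² = 961 ≡ 4, 7^32 ≡ 4² = 16. So 7^32 ≡ 16 (mod 33).
So g(4) = g(7) = 16 while 4 ≠ 7, thus g is not injective.
Since g is not injective, we determine |image(g)|. Computing x^32 mod 33 for each x (by repeated squaring, reducing mod 33 at every step), the values g(0), g(1), …, g(32) are: 0, 1, 4, 9, 16, 25, 3, 16, 31, 15, 1, 22, 12, 4, 31, 27, 25, 25, 27, 31, 4, 12, 22, 1, 15, 31, 16, 3, 25, 16, 9, 4, 1.
The distinct values are {0, 1, 3, 4, 9, 12, 15, 16, 22, 25, 27, 31}; there are 12 of them.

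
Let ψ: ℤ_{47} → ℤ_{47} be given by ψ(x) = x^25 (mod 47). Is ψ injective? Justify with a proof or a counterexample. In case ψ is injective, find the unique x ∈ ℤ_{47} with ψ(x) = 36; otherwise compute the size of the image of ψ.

Since 47 is prime, the nonzero elements of ℤ_{47} form a cyclic group of order 46.
As gcd(25, 46) = 1, raising to the 25th power is a bijection on this group: if x_1^25 ≡ x_2^25 then (x_1x_2^{−1})^25 = 1, and the only element of order dividing gcd(25, 46) = 1 is 1, so x_1 = x_2.
With ψ(0) = 0 this makes ψ injective on all of ℤ_{47}, hence bijective (finite equal-size domain and codomain). In particular ψ is injective.
Since ψ is injective, we find the preimage of 36. The inverse of x ↦ x^25 on (ℤ_{47})^× is x ↦ x^35, because 25·35 = 875 = 19·46 + 1 ≡ 1 (mod 46) and x^{46} = 1 for x ≠ 0 (Fermat). So ψ⁻¹(36) = 36^35 mod 47.
Repeated squaring mod 47: 36^1 ≡ 36, 36^2 ≡ 36² = 1296 ≡ 27, 36^4 ≡ 27² = 729 ≡ 24, 36^8 ≡ 24² = 576 ≡ 12, 36^16 ≡ 12² = 144 ≡ 3, 36^32 ≡ 3² = 9. Since 35 = 32 + 2 + 1, 36^35 ≡ 9·27·36: 9·27 = 243 ≡ 8, then 8·36 = 288 ≡ 6. So 36^35 ≡ 6 (mod 47).
Hence ψ⁻¹(36) = 6.

6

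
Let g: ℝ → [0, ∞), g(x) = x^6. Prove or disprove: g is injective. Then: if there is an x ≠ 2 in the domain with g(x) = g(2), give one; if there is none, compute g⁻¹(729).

g(2) = 64 = (−2)^6 = g(−2) (since 6 is even), with 2 ≠ −2. So g is not injective.
For the follow-up, such an x exists: taking x = −2 ∈ ℝ gives g(−2) = 64 = g(2) with −2 ≠ 2.

-2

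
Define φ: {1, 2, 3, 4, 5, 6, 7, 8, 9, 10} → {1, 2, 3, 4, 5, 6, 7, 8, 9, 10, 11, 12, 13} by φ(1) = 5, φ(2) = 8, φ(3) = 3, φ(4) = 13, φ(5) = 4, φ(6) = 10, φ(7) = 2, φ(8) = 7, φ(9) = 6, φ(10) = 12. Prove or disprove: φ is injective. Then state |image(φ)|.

The values φ(1), …, φ(10) are 5, 8, 3, 13, 4, 10, 2, 7, 6, 12 — all distinct.
So φ(x_1) = φ(x_2) only when x_1 = x_2, and φ is injective.
The image of φ is {2, 3, 4, 5, 6, 7, 8, 10, 12, 13}, which has 10 elements.

10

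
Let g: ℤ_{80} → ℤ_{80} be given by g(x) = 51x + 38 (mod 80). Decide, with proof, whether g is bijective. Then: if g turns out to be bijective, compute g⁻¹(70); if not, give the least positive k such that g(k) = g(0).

32

If g(u) = g(v), then 51u ≡ 51v (mod 80). Because gcd(51, 80) = 1, we may cancel 51 to get u ≡ v (mod 80).
We now compute 51⁻¹ mod 80 explicitly. Euclid's algorithm: 80 = 1·51 + 29, 51 = 1·29 + 22, 29 = 1·22 + 7, 22 = 3·7 + 1; back-substituting gives 1 = 11·51 − 7·80, so 51⁻¹ ≡ 11 (mod 80).
For any y ∈ ℤ_{80}, x = 11(y − 38) mod 80 satisfies g(x) = 51·11(y − 38) + 38 ≡ y (since 51·11 ≡ 1 mod 80). So every y has a preimage.
Therefore g is bijective.
Since g is bijective, we compute g⁻¹(70): solve 51x + 38 ≡ 70 (mod 80), i.e. 51x ≡ 32 (mod 80).
Multiplying by 51⁻¹ = 11 gives x ≡ 11·32 = 352 = 4·80 + 32 ≡ 32 (mod 80).
Check: g(32) = 51·32 + 38 = 1670 = 20·80 + 70 ≡ 70 (mod 80).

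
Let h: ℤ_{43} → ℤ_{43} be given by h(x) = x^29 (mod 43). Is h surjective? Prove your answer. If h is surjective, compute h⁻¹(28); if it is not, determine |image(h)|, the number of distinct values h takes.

19

Since 43 is prime, the nonzero elements of ℤ_{43} form a cyclic group of order 42.
As gcd(29, 42) = 1, raising to the 29th power is a bijection on this group: if a^29 ≡ b^29 then (ab^{−1})^29 = 1, and the only element of order dividing gcd(29, 42) = 1 is 1, so a = b.
With h(0) = 0 this makes h injective on all of ℤ_{43}, hence bijective (finite equal-size domain and codomain). In particular h is surjective.
Since h is surjective, we find the preimage of 28. The inverse of x ↦ x^29 on (ℤ_{43})^× is x ↦ x^29, because 29·29 = 841 = 20·42 + 1 ≡ 1 (mod 42) and x^{42} = 1 for x ≠ 0 (Fermat). So h⁻¹(28) = 28^29 mod 43.
Repeated squaring mod 43: 28^1 ≡ 28, 28^2 ≡ 28² = 784 ≡ 10, 28^4 ≡ 10² = 100 ≡ 14, 28^8 ≡ 14² = 196 ≡ 24, 28^16 ≡ 24² = 576 ≡ 17. Since 29 = 16 + 8 + 4 + 1, 28^29 ≡ 17·24·14·28: 17·24 = 408 ≡ 21, then 21·14 = 294 ≡ 36, then 36·28 = 1008 ≡ 19. So 28^29 ≡ 19 (mod 43).
Hence h⁻¹(28) = 19.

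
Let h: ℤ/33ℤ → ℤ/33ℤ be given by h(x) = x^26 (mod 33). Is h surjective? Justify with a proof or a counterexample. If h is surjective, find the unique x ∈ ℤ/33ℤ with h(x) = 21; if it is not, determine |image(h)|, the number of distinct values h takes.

h(4): Repeated squaring mod 33: 4^1 ≡ 4, 4^2 ≡ 4² = 16, 4^4 ≡ 16² = 256 ≡ 25, 4^8 ≡ 25² = 625 ≡ 31, 4^16 ≡ 31² = 961 ≡ 4. Since 26 = 16 + 8 + 2, 4^26 ≡ 4·31·16: 4·31 = 124 ≡ 25, then 25·16 = 400 ≡ 4. So 4^26 ≡ 4 (mod 33).
h(7): Repeated squaring mod 33: 7^1 ≡ 7, 7^2 ≡ 7² = 49 ≡ 16, 7^4 ≡ 16² = 256 ≡ 25, 7^8 ≡ 25² = 625 ≡ 31, 7^16 ≡ 31² = 961 ≡ 4. Since 26 = 16 + 8 + 2, 7^26 ≡ 4·31·16: 4·31 = 124 ≡ 25, then 25·16 = 400 ≡ 4. So 7^26 ≡ 4 (mod 33).
So h(4) = h(7) = 4 while 4 ≠ 7, so h is not injective.
A non-injective map from the 33-element set ℤ/33ℤ to itself takes at most 32 distinct values, so it cannot be surjective. Hence h is not surjective.
Since h is not surjective, we determine |image(h)|. Computing x^26 mod 33 for each x (by repeated squaring, reducing mod 33 at every step), the values h(0), h(1), …, h(32) are: 0, 1, 31, 3, 4, 16, 27, 4, 25, 9, 1, 22, 12, 31, 25, 15, 16, 16, 15, 25, 31, 12, 22, 1, 9, 25, 4, 27, 16, 4, 3, 31, 1.
The distinct values are {0, 1, 3, 4, 9, 12, 15, 16, 22, 25, 27, 31}; there are 12 of them.

12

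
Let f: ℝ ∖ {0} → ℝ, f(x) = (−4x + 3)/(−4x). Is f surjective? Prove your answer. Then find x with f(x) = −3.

3/16

If f(x) = 1, cross-multiplying gives −4(−4x + 3) = −4(−4x), which simplifies to −12 = 0 — false.  So 1 has no preimage and f is not surjective.
Solving f(x) = −3: cross-multiplying gives −4x + 3 = −3(−4x), which rearranges to −16x = −3, so x = 3/16.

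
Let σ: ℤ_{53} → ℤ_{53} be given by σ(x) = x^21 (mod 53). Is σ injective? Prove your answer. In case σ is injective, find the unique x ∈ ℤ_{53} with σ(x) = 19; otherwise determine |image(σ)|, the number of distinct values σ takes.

Since 53 is prime, the nonzero elements of ℤ_{53} form a cyclic group of order 52.
As gcd(21, 52) = 1, raising to the 21st power is a bijection on this group: if s^21 ≡ t^21 then (st^{−1})^21 = 1, and the only element of order dividing gcd(21, 52) = 1 is 1, so s = t.
With σ(0) = 0 this makes σ injective on all of ℤ_{53}, hence bijective (finite equal-size domain and codomain). In particular σ is injective.
Since σ is injective, we find the preimage of 19. The inverse of x ↦ x^21 on (ℤ_{53})^× is x ↦ x^5, because 21·5 = 105 = 2·52 + 1 ≡ 1 (mod 52) and x^{52} = 1 for x ≠ 0 (Fermat). So σ⁻¹(19) = 19^5 mod 53.
Repeated squaring mod 53: 19^1 ≡ 19, 19^2 ≡ 19² = 361 ≡ 43, 19^4 ≡ 43² = 1849 ≡ 47. Since 5 = 4 + 1, 19^5 ≡ 47·19: 47·19 = 893 ≡ 45. So 19^5 ≡ 45 (mod 53).
Hence σ⁻¹(19) = 45.

45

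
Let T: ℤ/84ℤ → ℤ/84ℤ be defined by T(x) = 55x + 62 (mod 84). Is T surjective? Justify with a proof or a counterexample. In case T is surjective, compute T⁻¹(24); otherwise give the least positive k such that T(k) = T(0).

Since gcd(55, 84) = 1, 55 is invertible modulo 84. Euclid's algorithm: 84 = 1·55 + 29, 55 = 1·29 + 26, 29 = 1·26 + 3, 26 = 8·3 + 2, 3 = 1·2 + 1; back-substituting gives 1 = 55·55 − 36·84, so 55⁻¹ ≡ 55 (mod 84).
Then y ↦ 55(y − 62) is a two-sided inverse to T, so every y ∈ ℤ/84ℤ has a preimage.
Thus T is surjective.
Since T is surjective, we compute T⁻¹(24): solve 55x + 62 ≡ 24 (mod 84), i.e. 55x ≡ 46 (mod 84).
Multiplying by 55⁻¹ = 55 gives x ≡ 55·46 = 2530 = 30·84 + 10 ≡ 10 (mod 84).
Check: T(10) = 55·10 + 62 = 612 = 7·84 + 24 ≡ 24 (mod 84).

10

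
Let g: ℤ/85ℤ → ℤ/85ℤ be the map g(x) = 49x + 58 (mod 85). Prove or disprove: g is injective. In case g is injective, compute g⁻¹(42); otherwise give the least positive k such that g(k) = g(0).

76

Recall: g is injective if g(s) = g(t) implies s = t.
If g(s) = g(t), then 49s ≡ 49t (mod 85). Because gcd(49, 85) = 1, we may cancel 49 to get s ≡ t (mod 85).
Hence g is injective.
We now compute 49⁻¹ mod 85 explicitly. Euclid's algorithm: 85 = 1·49 + 36, 49 = 1·36 + 13, 36 = 2·13 + 10, 13 = 1·10 + 3, 10 = 3·3 + 1; back-substituting gives 1 = 59·49 − 34·85, so 49⁻¹ ≡ 59 (mod 85).
Since g is injective, we find g⁻¹(42): we need 49x ≡ 42 − 58 ≡ 69 (mod 85). Using 49⁻¹ = 59: x ≡ 59·69 = 4071 = 47·85 + 76, so x = 76.
Check: g(76) = 49·76 + 58 = 3782 = 44·85 + 42 ≡ 42 (mod 85).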